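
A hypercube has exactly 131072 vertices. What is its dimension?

2^n = 131072 ⇒ n = log_2(131072) = 17.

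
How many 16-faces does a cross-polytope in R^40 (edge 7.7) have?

Each 16-face is the convex hull of 17 vertices, one chosen as ±e_i from each of 17 distinct axes: 2^17·C(40,17) = 11630330354073600.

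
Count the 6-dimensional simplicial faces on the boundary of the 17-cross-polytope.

f_6(17-orthoplex) = 2^7 · (17 choose 7) = 2489344.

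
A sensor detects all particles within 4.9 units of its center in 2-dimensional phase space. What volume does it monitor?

V_2(4.9) = π^(2/2) · (4.9)^2 / Γ(2/2 + 1) ≈ 75.4296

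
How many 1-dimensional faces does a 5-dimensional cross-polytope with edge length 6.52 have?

f_1(5-orthoplex) = 2^2 · (5 choose 2) = 40.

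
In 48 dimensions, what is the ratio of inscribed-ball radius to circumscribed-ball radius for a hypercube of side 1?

Ratio = (s/2)/(s√48/2) = 48^(-1/2) ≈ 0.144338.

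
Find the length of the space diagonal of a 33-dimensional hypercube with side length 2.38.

The space diagonal of an n-cube of side s is s√n. Here 2.38·√33 ≈ 13.6721.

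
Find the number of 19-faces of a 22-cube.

f_19(22-cube) = (22 choose 19) · 2^3 = 12320.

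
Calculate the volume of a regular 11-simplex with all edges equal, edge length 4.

V_11 = √(12) · 4^11 / (11! · 2^(11/2)) ≈ 0.00804322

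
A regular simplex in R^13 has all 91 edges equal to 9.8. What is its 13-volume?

Volume = 9.8^13 · √(14/2^13) / 13! ≈ 51.0538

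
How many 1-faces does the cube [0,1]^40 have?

Number of 1-faces = C(40,1)·2^(40-1) = 40·549755813888 = 21990232555520.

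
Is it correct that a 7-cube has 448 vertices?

False. The 7-cube has 2^7 = 128 vertices.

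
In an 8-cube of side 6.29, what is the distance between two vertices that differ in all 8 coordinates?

||(6.29,6.29,...,6.29)|| = √(8)·6.29 ≈ 17.7908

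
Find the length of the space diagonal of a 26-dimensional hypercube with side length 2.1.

||(2.1,2.1,...,2.1)|| = √(26)·2.1 ≈ 10.7079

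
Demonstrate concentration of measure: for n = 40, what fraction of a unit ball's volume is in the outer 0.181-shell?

1 - (1-0.181)^40 ≈ 0.99966 ≈ 99.9660%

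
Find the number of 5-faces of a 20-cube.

An n-cube has C(n,k)·2^(n-k) k-faces. Here C(20,5)·2^15 = 15504·32768 = 508035072.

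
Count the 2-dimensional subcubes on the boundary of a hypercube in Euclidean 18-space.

Choose 2 of 18 axes to span the face (C(18,2) = 153 ways), then fix each of the remaining 16 coordinates at one of its two extreme values (2^16 = 65536 ways): 153·65536 = 10027008.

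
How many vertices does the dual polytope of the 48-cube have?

The vertices are ±e_1, ..., ±e_48, so there are 2·48 = 96.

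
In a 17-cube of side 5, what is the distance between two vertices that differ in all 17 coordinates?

||(5,5,...,5)|| = √(17)·5 ≈ 20.6155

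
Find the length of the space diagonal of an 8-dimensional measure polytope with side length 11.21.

d = √(11.21² + 11.21² + ... + 11.21²) [8 terms] = √(8·11.21²) = 11.21√8 ≈ 31.7067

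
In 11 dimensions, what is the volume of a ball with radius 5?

V_11(5) = π^(11/2) · (5)^11 / Γ(11/2 + 1) = 625000000·π^5/2079 ≈ 9.19973e+07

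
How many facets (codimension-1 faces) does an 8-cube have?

An n-cube has C(n,k)·2^(n-k) k-faces. Here C(8,7)·2^1 = 8·2 = 16.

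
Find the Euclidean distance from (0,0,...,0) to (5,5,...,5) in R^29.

Diagonal = √29 · 5 ≈ 26.9258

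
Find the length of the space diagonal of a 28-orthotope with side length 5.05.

d = √(5.05² + 5.05² + ... + 5.05²) [28 terms] = √(28·5.05²) = 5.05√28 ≈ 26.7221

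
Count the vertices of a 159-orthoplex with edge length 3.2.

The vertices are ±e_1, ..., ±e_159, so there are 2·159 = 318.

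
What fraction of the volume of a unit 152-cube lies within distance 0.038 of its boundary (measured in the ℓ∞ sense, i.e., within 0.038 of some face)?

The inner cube has side 1-2·0.038 = 0.924 and volume (0.924)^152 ≈ 6.055e-06, so the shell holds 0.999994 of the volume.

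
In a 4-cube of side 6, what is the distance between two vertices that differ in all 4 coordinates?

Diagonal = √4 · 6 = 12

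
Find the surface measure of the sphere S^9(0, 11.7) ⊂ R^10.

|∂B_10(11.7)| ≈ 1.04771e+11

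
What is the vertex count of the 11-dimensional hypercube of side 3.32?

An n-cube has 2^n vertices; for n = 11 that is 2^11 = 2048.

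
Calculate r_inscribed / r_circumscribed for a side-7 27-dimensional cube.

r_in = 7/2 (half the side); r_out = 7√27/2 (half the diagonal). Ratio = 1/√27 ≈ 0.19245.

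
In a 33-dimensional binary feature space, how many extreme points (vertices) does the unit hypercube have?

The 33-cube has 2^33 = 8589934592 vertices.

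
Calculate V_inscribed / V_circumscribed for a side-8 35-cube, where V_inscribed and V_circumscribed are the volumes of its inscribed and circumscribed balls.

The radii are 8/2 and 8√35/2, so the volume ratio is (1/√35)^35 = 35^{-35/2} ≈ 9.52378e-28.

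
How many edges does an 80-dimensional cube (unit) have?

Number of 1-faces = C(80,1)·2^(80-1) = 80·604462909807314587353088 = 48357032784585166988247040.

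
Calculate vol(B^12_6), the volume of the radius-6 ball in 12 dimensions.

V = 15116544·π^6/5 ≈ 2.90658e+09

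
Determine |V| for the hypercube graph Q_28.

Number of vertices = 2^28 = 268435456.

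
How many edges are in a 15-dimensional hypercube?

Number of 1-faces = C(15,1) · 2^(15-1) = 15 · 16384 = 245760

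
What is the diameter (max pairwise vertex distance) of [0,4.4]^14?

Diagonal = √14 · 4.4 ≈ 16.4633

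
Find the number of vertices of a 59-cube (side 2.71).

Number of vertices = 2^59 = 576460752303423488.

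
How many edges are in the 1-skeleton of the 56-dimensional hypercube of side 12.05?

Each of the 2^56 = 72057594037927936 vertices has degree 56; total edges = 56·2^56/2 = 2017612633061982208.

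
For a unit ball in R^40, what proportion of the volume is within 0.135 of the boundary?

1 - (1-0.135)^40 ≈ 0.996976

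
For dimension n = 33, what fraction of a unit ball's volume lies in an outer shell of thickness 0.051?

1 - (1-0.051)^33 ≈ 0.82226 ≈ 82.23%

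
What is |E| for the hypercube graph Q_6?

An n-cube has n·2^(n-1) edges. With n = 6: 6·32 = 192.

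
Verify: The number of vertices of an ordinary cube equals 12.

False. The 3-cube has 2^3 = 8 vertices.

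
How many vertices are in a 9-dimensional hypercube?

An n-cube has C(n,k)·2^(n-k) k-faces. Here C(9,0)·2^9 = 1·512 = 512.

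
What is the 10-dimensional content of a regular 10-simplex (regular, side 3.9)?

V_10 = √(11) · 3.9^10 / (10! · 2^(10/2)) ≈ 0.0232503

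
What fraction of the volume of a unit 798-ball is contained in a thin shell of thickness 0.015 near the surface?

1 - (1-0.015)^798 ≈ 0.999994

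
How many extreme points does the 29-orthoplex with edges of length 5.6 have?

An n-cross-polytope has 2n vertices; here n = 29, giving 58.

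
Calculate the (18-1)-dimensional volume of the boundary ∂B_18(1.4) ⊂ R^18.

|∂B_18(1.4)| ≈ 450.853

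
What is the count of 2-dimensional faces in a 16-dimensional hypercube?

An n-cube has C(n,k)·2^(n-k) k-faces. Here C(16,2)·2^14 = 120·16384 = 1966080.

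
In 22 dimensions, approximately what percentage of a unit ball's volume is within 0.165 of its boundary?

1 - (1-0.165)^22 ≈ 0.981072 ≈ 98.11%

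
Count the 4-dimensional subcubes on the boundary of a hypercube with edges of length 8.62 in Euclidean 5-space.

Number of 4-faces = C(5,4) · 2^(5-4) = 5 · 2 = 10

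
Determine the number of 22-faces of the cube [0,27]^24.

Number of 22-faces = C(24,22) · 2^(24-22) = 276 · 4 = 1104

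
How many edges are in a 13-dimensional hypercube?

f_1(13-cube) = (13 choose 1) · 2^12 = 53248.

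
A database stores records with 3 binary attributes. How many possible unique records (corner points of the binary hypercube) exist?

Each vertex is a binary string of length 3, so there are 2^3 = 8.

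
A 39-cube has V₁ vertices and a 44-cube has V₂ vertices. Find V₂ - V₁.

V₁ = 2^39 = 549755813888. V₂ = 2^44 = 17592186044416. V₂ - V₁ = 17042430230528.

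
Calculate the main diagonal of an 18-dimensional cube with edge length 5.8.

The space diagonal of an n-cube of side s is s√n. Here 5.8·√18 ≈ 24.6073.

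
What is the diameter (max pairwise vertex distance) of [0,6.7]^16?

The space diagonal of an n-cube of side s is s√n. Here 6.7·√16 = 26.8.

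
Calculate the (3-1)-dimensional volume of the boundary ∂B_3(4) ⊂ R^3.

S_3(4) = 2·π^(3/2)·(4)^2 / Γ(3/2) = 4πr² = 4π·(4)² ≈ 201.062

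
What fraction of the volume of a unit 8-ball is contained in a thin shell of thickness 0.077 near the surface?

Shell fraction = 1 - (1-0.077)^8 ≈ 0.473239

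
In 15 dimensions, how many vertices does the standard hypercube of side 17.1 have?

An n-cube has 2^n vertices; for n = 15 that is 2^15 = 32768.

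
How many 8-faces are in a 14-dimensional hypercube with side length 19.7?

Number of 8-faces = C(14,8) · 2^(14-8) = 3003 · 64 = 192192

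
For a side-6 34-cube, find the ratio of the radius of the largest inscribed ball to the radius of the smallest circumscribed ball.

r_in / r_out = (6/2) / (6√34/2) = 1/√34 ≈ 0.171499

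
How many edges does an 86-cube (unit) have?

The 86-cube has n·2^(n-1) = 86·2^85 = 86·38685626227668133590597632 = 3326963855579459488791396352 edges.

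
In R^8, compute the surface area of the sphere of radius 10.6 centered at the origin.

The surface area of an n-ball is 2π^(n/2) r^(n-1) / Γ(n/2). For n=8, r=10.6: 4.88224e+08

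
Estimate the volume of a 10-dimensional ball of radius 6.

Volume = π^{10/2}·(6)^10/Γ(6) = 2519424·π^5/5 ≈ 1.54199e+08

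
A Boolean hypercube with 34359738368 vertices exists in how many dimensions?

n = log_2(34359738368) = 35.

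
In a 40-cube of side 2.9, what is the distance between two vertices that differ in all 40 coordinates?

The space diagonal of an n-cube of side s is s√n. Here 2.9·√40 ≈ 18.3412.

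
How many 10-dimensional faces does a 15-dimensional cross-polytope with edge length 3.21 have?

Number of 10-faces = 2^(10+1) · C(15,10+1) = 2048 · 1365 = 2795520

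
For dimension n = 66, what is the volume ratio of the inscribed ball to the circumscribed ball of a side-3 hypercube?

V_in / V_out = (r_in/r_out)^66 = (1/√66)^66 = 66^(-66/2) ≈ 9.01675e-61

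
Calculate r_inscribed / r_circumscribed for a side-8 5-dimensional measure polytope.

Ratio = (s/2)/(s√5/2) = 5^(-1/2) ≈ 0.447214.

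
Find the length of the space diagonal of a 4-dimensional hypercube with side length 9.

The space diagonal of an n-cube of side s is s√n. Here 9·√4 = 18.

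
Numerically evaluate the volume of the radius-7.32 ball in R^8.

V_8(7.32) = π^(8/2) · (7.32)^8 / Γ(8/2 + 1) ≈ 3.34562e+07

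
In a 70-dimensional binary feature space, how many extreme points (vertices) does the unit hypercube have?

Each vertex is a binary string of length 70, so there are 2^70 = 1180591620717411303424.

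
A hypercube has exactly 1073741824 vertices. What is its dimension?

Since 2^n = 1073741824, we have n = 30.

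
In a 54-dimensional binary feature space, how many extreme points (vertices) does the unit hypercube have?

Each vertex is a binary string of length 54, so there are 2^54 = 18014398509481984.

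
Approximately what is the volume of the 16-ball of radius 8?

The n-ball volume is π^(n/2)·r^n/Γ(n/2+1). With n=16, r=8: V = 2199023255552·π^8/315 ≈ 6.62397e+13.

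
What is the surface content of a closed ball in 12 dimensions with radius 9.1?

S = n·V_n(r)/r = 12·V_12(9.1)/9.1 (volume-to-surface relation), giving 5.6781e+11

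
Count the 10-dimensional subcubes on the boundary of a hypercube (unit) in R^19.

Choose 10 of 19 axes to span the face (C(19,10) = 92378 ways), then fix each of the remaining 9 coordinates at one of its two extreme values (2^9 = 512 ways): 92378·512 = 47297536.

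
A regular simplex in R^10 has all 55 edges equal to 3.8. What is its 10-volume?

Volume = 3.8^10 · √(11/2^10) / 10! ≈ 0.0179316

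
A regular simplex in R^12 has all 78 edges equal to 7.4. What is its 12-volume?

For a regular n-simplex with edge a, V = (a^n / n!)·√((n+1)/2^n). With a=7.4, n=12: V ≈ 3.17129.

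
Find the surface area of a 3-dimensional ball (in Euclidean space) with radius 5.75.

|∂B_3(5.75)| = 4πr² = 4π·(5.75)² ≈ 415.476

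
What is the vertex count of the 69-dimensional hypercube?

An n-cube has 2^n vertices; for n = 69 that is 2^69 = 590295810358705651712.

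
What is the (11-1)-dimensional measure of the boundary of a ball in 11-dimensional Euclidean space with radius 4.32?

S_11(4.32) = 2·π^(11/2)·(4.32)^10 / Γ(11/2) ≈ 4.69175e+07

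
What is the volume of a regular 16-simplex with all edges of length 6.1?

For a regular n-simplex with edge a, V = (a^n / n!)·√((n+1)/2^n). With a=6.1, n=16: V ≈ 0.00282906.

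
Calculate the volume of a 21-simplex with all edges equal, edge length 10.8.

Volume = 10.8^21 · √(22/2^21) / 21! ≈ 0.319118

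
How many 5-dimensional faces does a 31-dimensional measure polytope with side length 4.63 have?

Choose 5 of 31 axes to span the face (C(31,5) = 169911 ways), then fix each of the remaining 26 coordinates at one of its two extreme values (2^26 = 67108864 ways): 169911·67108864 = 11402534191104.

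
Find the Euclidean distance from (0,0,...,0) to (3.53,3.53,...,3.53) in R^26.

The space diagonal of an n-cube of side s is s√n. Here 3.53·√26 ≈ 17.9995.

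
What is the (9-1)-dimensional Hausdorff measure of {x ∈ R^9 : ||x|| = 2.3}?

|∂B_9(2.3)| ≈ 23247.9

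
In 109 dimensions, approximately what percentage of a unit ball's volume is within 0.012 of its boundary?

1 - (1-0.012)^109 ≈ 0.73177 ≈ 73.18%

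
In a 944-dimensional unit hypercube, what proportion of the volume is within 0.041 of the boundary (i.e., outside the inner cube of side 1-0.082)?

Shell fraction = 1 - (1-0.082)^944 ≈ 1 - 8.385e-36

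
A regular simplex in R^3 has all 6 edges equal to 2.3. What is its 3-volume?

Volume = (√2/12) · 2.3³ = 1.43389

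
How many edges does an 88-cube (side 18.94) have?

The 88-cube has n·2^(n-1) = 88·2^87 = 88·154742504910672534362390528 = 13617340432139183023890366464 edges.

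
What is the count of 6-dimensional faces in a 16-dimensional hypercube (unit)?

f_6(16-cube) = (16 choose 6) · 2^10 = 8200192.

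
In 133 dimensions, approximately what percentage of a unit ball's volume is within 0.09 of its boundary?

1 - (1-0.09)^133 ≈ 0.9999964313 ≈ 99.999643%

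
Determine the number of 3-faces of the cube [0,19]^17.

Choose 3 of 17 axes to span the face (C(17,3) = 680 ways), then fix each of the remaining 14 coordinates at one of its two extreme values (2^14 = 16384 ways): 680·16384 = 11141120.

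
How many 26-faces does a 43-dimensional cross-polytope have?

Number of 26-faces = 2^(26+1) · C(43,26+1) = 134217728 · 265182149218 = 35592145574196936704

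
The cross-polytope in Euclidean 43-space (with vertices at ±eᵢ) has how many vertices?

The 43-dimensional cross-polytope has 2n = 2·43 = 86 vertices.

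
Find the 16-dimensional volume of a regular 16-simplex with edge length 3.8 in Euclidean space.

Volume = 3.8^16 · √(17/2^16) / 16! ≈ 1.45513e-06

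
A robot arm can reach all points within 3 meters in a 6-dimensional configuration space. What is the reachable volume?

The n-ball volume is π^(n/2)·r^n/Γ(n/2+1). With n=6, r=3: V = 243·π^3/2 ≈ 3767.26.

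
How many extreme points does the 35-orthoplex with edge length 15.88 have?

Number of vertices = 2n = 70.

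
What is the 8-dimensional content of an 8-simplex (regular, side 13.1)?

For a regular n-simplex with edge a, V = (a^n / n!)·√((n+1)/2^n). With a=13.1, n=8: V ≈ 4033.21.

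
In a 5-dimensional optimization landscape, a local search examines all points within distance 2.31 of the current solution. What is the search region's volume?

The n-ball volume is π^(n/2)·r^n/Γ(n/2+1). With n=5, r=2.31: V ≈ 346.225.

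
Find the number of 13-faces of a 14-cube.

f_13(14-cube) = (14 choose 13) · 2^1 = 28.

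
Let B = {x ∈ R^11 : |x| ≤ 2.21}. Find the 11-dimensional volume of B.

The n-ball volume is π^(n/2)·r^n/Γ(n/2+1). With n=11, r=2.21: V ≈ 11572.3.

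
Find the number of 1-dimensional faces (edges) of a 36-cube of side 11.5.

The 36-cube has n·2^(n-1) = 36·2^35 = 36·34359738368 = 1236950581248 edges.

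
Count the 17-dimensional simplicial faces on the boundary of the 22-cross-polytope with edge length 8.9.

Number of 17-faces = 2^(17+1) · C(22,17+1) = 262144 · 7315 = 1917583360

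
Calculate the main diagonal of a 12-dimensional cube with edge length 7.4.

The space diagonal of an n-cube of side s is s√n. Here 7.4·√12 ≈ 25.6344.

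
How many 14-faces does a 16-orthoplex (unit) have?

Each 14-face is the convex hull of 15 vertices, one chosen as ±e_i from each of 15 distinct axes: 2^15·C(16,15) = 524288.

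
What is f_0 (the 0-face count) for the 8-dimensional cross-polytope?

Each 0-face is the convex hull of 1 vertex, one chosen as ±e_i from each of 1 distinct axis: 2^1·C(8,1) = 16.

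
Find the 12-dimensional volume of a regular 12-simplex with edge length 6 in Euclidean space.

V_12 = √(13) · 6^12 / (12! · 2^(12/2)) ≈ 0.256018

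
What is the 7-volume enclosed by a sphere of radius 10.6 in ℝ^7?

The n-ball volume is π^(n/2)·r^n/Γ(n/2+1). With n=7, r=10.6: V ≈ 7.1043e+07.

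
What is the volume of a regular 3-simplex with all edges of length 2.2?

Volume = (√2/12) · 2.2³ = 1.25488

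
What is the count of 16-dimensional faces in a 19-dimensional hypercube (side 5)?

An n-cube has C(n,k)·2^(n-k) k-faces. Here C(19,16)·2^3 = 969·8 = 7752.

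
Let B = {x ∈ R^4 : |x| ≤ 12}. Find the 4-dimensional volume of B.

Volume = π^{4/2}·(12)^4/Γ(3) = 10368·π^2 ≈ 102328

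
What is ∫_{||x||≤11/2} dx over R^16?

V_16(11/2) = π^(16/2) · (11/2)^16 / Γ(16/2 + 1) = 45949729863572161·π^8/2642411520 ≈ 1.64999e+11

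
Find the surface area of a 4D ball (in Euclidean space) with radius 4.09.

The surface area of an n-ball is 2π^(n/2) r^(n-1) / Γ(n/2). For n=4, r=4.09: 1350.52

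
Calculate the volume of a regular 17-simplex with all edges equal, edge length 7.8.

Volume = 7.8^17 · √(18/2^17) / 17! ≈ 0.0482415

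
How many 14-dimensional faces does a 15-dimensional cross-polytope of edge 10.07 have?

Number of 14-faces = 2^(14+1) · C(15,14+1) = 32768 · 1 = 32768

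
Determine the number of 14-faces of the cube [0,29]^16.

Choose 14 of 16 axes to span the face (C(16,14) = 120 ways), then fix each of the remaining 2 coordinates at one of its two extreme values (2^2 = 4 ways): 120·4 = 480.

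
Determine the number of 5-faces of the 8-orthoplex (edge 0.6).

An n-cross-polytope has 2^(k+1)·C(n,k+1) k-faces. Here 2^6·C(8,6) = 64·28 = 1792.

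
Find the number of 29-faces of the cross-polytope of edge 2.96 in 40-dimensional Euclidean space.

f_29(40-orthoplex) = 2^30 · (40 choose 30) = 910168561467523072.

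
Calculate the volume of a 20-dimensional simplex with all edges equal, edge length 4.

Volume = 4^20 · √(21/2^20) / 20! ≈ 2.02248e-09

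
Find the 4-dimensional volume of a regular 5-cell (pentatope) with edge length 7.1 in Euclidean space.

For a regular n-simplex with edge a, V = (a^n / n!)·√((n+1)/2^n). With a=7.1, n=4: V ≈ 59.1898.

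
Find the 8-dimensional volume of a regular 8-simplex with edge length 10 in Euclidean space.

Volume = 10^8 · √(9/2^8) / 8! ≈ 465.03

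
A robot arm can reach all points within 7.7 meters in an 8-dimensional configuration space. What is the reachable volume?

The n-ball volume is π^(n/2)·r^n/Γ(n/2+1). With n=8, r=7.7: V ≈ 5.0155e+07.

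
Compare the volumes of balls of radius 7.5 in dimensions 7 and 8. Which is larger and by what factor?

V_7(7.5) ≈ 6.3068e+06, V_8(7.5) ≈ 4.0633e+07. The 8-ball is larger by a factor of 6.443.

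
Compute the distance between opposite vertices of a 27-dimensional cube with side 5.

d = √(5² + 5² + ... + 5²) [27 terms] = √(27·5²) = 5√27 ≈ 25.9808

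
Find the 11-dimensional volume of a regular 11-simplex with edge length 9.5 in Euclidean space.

V_11 = √(12) · 9.5^11 / (11! · 2^(11/2)) ≈ 109.076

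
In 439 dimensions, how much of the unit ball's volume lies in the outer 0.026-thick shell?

Shell fraction = 1 - (1-0.026)^439 ≈ 0.999991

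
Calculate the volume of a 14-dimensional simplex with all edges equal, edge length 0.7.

V_14 = √(15) · 0.7^14 / (14! · 2^(14/2)) ≈ 2.35396e-15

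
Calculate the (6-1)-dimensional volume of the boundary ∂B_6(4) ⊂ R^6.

The surface area of an n-ball is 2π^(n/2) r^(n-1) / Γ(n/2). For n=6, r=4: 1024·π^3 ≈ 31750.4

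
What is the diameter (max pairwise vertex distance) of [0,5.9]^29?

d = √(5.9² + 5.9² + ... + 5.9²) [29 terms] = √(29·5.9²) = 5.9√29 ≈ 31.7725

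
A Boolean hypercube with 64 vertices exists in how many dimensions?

n = log_2(64) = 6.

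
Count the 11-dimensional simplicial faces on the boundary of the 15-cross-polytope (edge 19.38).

Each 11-face is the convex hull of 12 vertices, one chosen as ±e_i from each of 12 distinct axes: 2^12·C(15,12) = 1863680.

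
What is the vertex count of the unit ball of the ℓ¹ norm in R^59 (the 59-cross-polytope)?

Number of vertices = 2n = 118.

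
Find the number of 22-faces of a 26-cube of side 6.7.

Number of 22-faces = C(26,22) · 2^(26-22) = 14950 · 16 = 239200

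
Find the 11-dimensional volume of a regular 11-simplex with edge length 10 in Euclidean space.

Volume = 10^11 · √(12/2^11) / 11! ≈ 191.765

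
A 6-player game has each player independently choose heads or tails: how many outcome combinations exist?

Each vertex is a binary string of length 6, so there are 2^6 = 64.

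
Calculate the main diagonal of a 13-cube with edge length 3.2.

||(3.2,3.2,...,3.2)|| = √(13)·3.2 ≈ 11.5378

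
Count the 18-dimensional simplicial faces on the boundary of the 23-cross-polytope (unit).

An n-cross-polytope has 2^(k+1)·C(n,k+1) k-faces. Here 2^19·C(23,19) = 524288·8855 = 4642570240.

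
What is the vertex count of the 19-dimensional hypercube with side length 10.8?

An n-cube has 2^n vertices; for n = 19 that is 2^19 = 524288.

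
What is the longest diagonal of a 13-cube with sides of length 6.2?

d = √(6.2² + 6.2² + ... + 6.2²) [13 terms] = √(13·6.2²) = 6.2√13 ≈ 22.3544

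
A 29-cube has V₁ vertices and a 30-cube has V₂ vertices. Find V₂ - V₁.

V₁ = 2^29 = 536870912. V₂ = 2^30 = 1073741824. V₂ - V₁ = 536870912.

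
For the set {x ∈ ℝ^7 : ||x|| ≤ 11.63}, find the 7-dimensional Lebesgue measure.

V_7(11.63) = π^(7/2) · (11.63)^7 / Γ(7/2 + 1) ≈ 1.35968e+08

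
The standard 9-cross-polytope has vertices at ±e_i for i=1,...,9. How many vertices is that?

Number of vertices = 2n = 18.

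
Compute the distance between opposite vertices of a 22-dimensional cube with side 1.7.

The space diagonal of an n-cube of side s is s√n. Here 1.7·√22 ≈ 7.97371.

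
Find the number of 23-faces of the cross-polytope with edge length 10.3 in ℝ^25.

f_23(25-orthoplex) = 2^24 · (25 choose 24) = 419430400.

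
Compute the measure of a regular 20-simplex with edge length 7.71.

V = (7.71^20 / 20!) · √((20+1) / 2^20) ≈ 0.00101338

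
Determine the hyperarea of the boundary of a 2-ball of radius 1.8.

S = n·V_n(r)/r = 2·V_2(1.8)/1.8 (volume-to-surface relation), giving 2πr = 2π·1.8 ≈ 11.3097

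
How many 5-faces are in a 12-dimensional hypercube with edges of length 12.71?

Choose 5 of 12 axes to span the face (C(12,5) = 792 ways), then fix each of the remaining 7 coordinates at one of its two extreme values (2^7 = 128 ways): 792·128 = 101376.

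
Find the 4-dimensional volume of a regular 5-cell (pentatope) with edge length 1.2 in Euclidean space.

Volume = 1.2^4 · √(5/2^4) / 4! ≈ 0.0482991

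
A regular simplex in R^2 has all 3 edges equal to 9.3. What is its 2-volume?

Area = (√3/4) · 9.3² = 37.4513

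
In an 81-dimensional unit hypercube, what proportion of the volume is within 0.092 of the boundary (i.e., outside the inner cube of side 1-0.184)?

1 - (1 - 2·0.092)^81 = 1 - 0.816^81 ≈ 0.9999999297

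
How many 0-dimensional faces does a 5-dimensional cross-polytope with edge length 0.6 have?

f_0(5-orthoplex) = 2^1 · (5 choose 1) = 10.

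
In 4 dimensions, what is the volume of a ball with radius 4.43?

V_4(4.43) = π^(4/2) · (4.43)^4 / Γ(4/2 + 1) ≈ 1900.57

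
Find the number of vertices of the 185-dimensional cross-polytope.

The vertices are ±e_1, ..., ±e_185, so there are 2·185 = 370.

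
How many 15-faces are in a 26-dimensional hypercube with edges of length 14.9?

Number of 15-faces = C(26,15) · 2^(26-15) = 7726160 · 2048 = 15823175680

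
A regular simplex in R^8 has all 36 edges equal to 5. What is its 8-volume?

V_8 = √(9) · 5^8 / (8! · 2^(8/2)) ≈ 1.81652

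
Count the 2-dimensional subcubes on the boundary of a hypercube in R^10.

f_2(10-cube) = (10 choose 2) · 2^8 = 11520.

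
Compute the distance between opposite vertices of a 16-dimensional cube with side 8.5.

Diagonal = √16 · 8.5 = 34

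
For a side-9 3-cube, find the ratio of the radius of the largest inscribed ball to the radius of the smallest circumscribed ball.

r_in / r_out = (9/2) / (9√3/2) = 1/√3 ≈ 0.57735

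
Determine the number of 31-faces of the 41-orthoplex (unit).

Each 31-face is the convex hull of 32 vertices, one chosen as ±e_i from each of 32 distinct axes: 2^32·C(41,32) = 1504714154039050240.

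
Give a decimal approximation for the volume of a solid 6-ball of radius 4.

V_6(4) = π^(6/2) · (4)^6 / Γ(6/2 + 1) = 2048·π^3/3 ≈ 21167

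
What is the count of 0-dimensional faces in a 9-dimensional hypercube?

Number of 0-faces = C(9,0) · 2^(9-0) = 1 · 512 = 512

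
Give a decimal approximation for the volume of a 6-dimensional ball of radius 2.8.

V_6(2.8) = π^(6/2) · (2.8)^6 / Γ(6/2 + 1) ≈ 2490.27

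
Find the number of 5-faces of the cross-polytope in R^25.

An n-cross-polytope has 2^(k+1)·C(n,k+1) k-faces. Here 2^6·C(25,6) = 64·177100 = 11334400.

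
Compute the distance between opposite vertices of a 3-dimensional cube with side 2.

The space diagonal of an n-cube of side s is s√n. Here 2·√3 ≈ 3.4641.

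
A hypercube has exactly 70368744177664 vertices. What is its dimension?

2^n = 70368744177664 ⇒ n = log_2(70368744177664) = 46.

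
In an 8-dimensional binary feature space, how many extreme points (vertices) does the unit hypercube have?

The 8-cube has 2^8 = 256 vertices.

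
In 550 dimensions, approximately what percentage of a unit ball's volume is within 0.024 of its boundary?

1 - (1-0.024)^550 ≈ 0.9999984246 ≈ 99.999842%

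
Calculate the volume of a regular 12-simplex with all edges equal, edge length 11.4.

V = (11.4^12 / 12!) · √((12+1) / 2^12) ≈ 566.647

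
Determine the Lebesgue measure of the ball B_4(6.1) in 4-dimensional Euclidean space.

Volume = π^{4/2}·(6.1)^4/Γ(3) ≈ 6832.65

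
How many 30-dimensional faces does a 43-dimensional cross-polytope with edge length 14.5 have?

Each 30-face is the convex hull of 31 vertices, one chosen as ±e_i from each of 31 distinct axes: 2^31·C(43,31) = 32939560753873027072.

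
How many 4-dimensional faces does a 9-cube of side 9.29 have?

f_4(9-cube) = (9 choose 4) · 2^5 = 4032.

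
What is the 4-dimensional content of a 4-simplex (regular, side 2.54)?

For a regular n-simplex with edge a, V = (a^n / n!)·√((n+1)/2^n). With a=2.54, n=4: V ≈ 0.969502.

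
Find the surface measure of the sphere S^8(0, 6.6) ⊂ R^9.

The surface area of an n-ball is 2π^(n/2) r^(n-1) / Γ(n/2). For n=9, r=6.6: 1.06884e+08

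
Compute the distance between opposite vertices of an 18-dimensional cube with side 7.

The space diagonal of an n-cube of side s is s√n. Here 7·√18 ≈ 29.6985.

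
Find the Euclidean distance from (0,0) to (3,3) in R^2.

Diagonal = √2 · 3 ≈ 4.24264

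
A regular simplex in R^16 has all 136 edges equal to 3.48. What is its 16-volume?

V = (3.48^16 / 16!) · √((16+1) / 2^16) ≈ 3.5615e-07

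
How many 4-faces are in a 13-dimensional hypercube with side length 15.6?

An n-cube has C(n,k)·2^(n-k) k-faces. Here C(13,4)·2^9 = 715·512 = 366080.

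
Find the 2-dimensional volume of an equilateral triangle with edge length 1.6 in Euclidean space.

Area = (√3/4) · 1.6² = 1.10851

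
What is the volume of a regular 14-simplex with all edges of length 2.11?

V = (2.11^14 / 14!) · √((14+1) / 2^14) ≈ 1.20332e-08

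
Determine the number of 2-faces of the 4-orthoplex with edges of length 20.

Each 2-face is the convex hull of 3 vertices, one chosen as ±e_i from each of 3 distinct axes: 2^3·C(4,3) = 32.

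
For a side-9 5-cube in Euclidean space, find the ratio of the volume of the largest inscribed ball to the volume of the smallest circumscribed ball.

The radii are 9/2 and 9√5/2, so the volume ratio is (1/√5)^5 = 5^{-5/2} ≈ 0.0178885.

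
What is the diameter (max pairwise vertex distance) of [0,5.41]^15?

Diagonal = √15 · 5.41 ≈ 20.9528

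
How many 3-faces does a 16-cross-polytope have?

An n-cross-polytope has 2^(k+1)·C(n,k+1) k-faces. Here 2^4·C(16,4) = 16·1820 = 29120.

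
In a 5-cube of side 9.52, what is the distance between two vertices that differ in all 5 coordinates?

Diagonal = √5 · 9.52 ≈ 21.2874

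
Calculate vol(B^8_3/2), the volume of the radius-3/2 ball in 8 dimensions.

The n-ball volume is π^(n/2)·r^n/Γ(n/2+1). With n=8, r=3/2: V = 2187·π^4/2048 ≈ 104.02.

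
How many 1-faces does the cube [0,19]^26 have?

An n-cube has n·2^(n-1) edges. With n = 26: 26·33554432 = 872415232.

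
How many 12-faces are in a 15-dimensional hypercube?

f_12(15-cube) = (15 choose 12) · 2^3 = 3640.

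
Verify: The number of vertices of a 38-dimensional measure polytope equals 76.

False. The 38-cube has 2^38 = 274877906944 vertices.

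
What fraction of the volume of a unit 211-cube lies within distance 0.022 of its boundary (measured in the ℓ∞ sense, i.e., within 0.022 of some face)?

Shell fraction = 1 - (1-0.044)^211 ≈ 0.999925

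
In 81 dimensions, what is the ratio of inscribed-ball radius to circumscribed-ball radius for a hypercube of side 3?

For an n-cube of any side s, the inradius is s/2 and the circumradius is s√n/2, so the ratio is 1/√81 ≈ 0.111111.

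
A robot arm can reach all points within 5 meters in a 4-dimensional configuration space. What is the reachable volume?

The n-ball volume is π^(n/2)·r^n/Γ(n/2+1). With n=4, r=5: V = 625·π^2/2 ≈ 3084.25.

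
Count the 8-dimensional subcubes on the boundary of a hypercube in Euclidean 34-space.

f_8(34-cube) = (34 choose 8) · 2^26 = 1218442224992256.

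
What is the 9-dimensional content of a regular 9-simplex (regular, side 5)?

For a regular n-simplex with edge a, V = (a^n / n!)·√((n+1)/2^n). With a=5, n=9: V ≈ 0.752198.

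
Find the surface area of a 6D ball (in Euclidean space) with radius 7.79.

The surface area of an n-ball is 2π^(n/2) r^(n-1) / Γ(n/2). For n=6, r=7.79: 889481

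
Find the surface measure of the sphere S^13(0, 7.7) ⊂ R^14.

S_14(7.7) = 2·π^(14/2)·(7.7)^13 / Γ(14/2) ≈ 2.80625e+12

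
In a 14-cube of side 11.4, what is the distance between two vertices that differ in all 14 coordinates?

The space diagonal of an n-cube of side s is s√n. Here 11.4·√14 ≈ 42.6549.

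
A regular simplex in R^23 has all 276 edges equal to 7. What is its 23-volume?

Volume = 7^23 · √(24/2^23) / 23! ≈ 1.79069e-06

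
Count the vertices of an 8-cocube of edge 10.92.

Number of vertices = 2n = 16.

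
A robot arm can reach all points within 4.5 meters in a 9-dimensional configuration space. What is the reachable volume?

V = 14348907·π^4/560 ≈ 2.49592e+06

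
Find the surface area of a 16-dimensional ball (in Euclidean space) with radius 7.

|∂B_16(7)| = 678223072849·π^8/360 ≈ 1.78759e+13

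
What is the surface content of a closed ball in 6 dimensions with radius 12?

S = n·V_n(r)/r = 6·V_6(12)/12 (volume-to-surface relation), giving 248832·π^3 ≈ 7.71535e+06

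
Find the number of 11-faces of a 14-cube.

f_11(14-cube) = (14 choose 11) · 2^3 = 2912.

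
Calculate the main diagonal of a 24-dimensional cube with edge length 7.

||(7,7,...,7)|| = √(24)·7 ≈ 34.2929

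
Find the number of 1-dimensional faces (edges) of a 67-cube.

The 67-cube has n·2^(n-1) = 67·2^66 = 67·73786976294838206464 = 4943727411754159833088 edges.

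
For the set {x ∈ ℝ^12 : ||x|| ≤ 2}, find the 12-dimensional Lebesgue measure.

V_12(2) = π^(12/2) · (2)^12 / Γ(12/2 + 1) = 256·π^6/45 ≈ 5469.24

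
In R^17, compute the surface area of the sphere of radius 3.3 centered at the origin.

The surface area of an n-ball is 2π^(n/2) r^(n-1) / Γ(n/2). For n=17, r=3.3: 4.7406e+08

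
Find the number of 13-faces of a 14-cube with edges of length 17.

Number of 13-faces = C(14,13) · 2^(14-13) = 14 · 2 = 28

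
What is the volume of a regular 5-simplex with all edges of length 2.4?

Volume = 2.4^5 · √(6/2^5) / 5! ≈ 0.287326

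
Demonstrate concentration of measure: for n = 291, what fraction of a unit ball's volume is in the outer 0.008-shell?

1 - (1-0.008)^291 ≈ 0.903418 ≈ 90.34%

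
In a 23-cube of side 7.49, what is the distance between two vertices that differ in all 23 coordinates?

Diagonal = √23 · 7.49 ≈ 35.9208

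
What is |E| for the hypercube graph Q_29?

Number of 1-faces = C(29,1)·2^(29-1) = 29·268435456 = 7784628224.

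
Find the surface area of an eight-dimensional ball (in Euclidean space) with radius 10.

The surface area of an n-ball is 2π^(n/2) r^(n-1) / Γ(n/2). For n=8, r=10: 10000000·π^4/3 ≈ 3.24697e+08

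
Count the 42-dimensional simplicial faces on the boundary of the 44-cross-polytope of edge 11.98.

Number of 42-faces = 2^(42+1) · C(44,42+1) = 8796093022208 · 44 = 387028092977152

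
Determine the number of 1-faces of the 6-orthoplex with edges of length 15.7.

f_1(6-orthoplex) = 2^2 · (6 choose 2) = 60.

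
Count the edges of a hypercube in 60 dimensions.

An n-cube has n·2^(n-1) edges. With n = 60: 60·576460752303423488 = 34587645138205409280.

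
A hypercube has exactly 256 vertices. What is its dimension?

2^n = 256 ⇒ n = log_2(256) = 8.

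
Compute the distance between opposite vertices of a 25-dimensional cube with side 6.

||(6,6,...,6)|| = √(25)·6 = 30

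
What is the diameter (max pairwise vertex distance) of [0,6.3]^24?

||(6.3,6.3,...,6.3)|| = √(24)·6.3 ≈ 30.8636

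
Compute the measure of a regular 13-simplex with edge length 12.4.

For a regular n-simplex with edge a, V = (a^n / n!)·√((n+1)/2^n). With a=12.4, n=13: V ≈ 1087.85.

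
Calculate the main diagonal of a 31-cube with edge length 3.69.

The space diagonal of an n-cube of side s is s√n. Here 3.69·√31 ≈ 20.5451.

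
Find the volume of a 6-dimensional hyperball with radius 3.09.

Volume = π^{6/2}·(3.09)^6/Γ(4) ≈ 4498.31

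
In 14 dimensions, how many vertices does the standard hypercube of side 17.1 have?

Each vertex is a binary string of length 14, so there are 2^14 = 16384.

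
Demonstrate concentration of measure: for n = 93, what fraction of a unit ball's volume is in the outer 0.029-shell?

1 - (1-0.029)^93 ≈ 0.935228 ≈ 93.52%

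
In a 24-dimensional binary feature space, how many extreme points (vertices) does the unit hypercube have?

Each vertex is a binary string of length 24, so there are 2^24 = 16777216.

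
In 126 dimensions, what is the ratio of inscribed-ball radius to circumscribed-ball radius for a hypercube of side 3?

Ratio = (s/2)/(s√126/2) = 126^(-1/2) ≈ 0.0890871.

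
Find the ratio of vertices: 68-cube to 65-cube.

The 68-cube has 2^68 = 295147905179352825856 vertices. The 65-cube has 2^65 = 36893488147419103232 vertices. Ratio: 295147905179352825856/36893488147419103232 = 8.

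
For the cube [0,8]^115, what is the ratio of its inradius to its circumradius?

Ratio = (s/2)/(s√115/2) = 115^(-1/2) ≈ 0.0932505.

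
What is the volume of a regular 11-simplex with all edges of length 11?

V_11 = √(12) · 11^11 / (11! · 2^(11/2)) ≈ 547.129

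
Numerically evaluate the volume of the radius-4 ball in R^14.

The n-ball volume is π^(n/2)·r^n/Γ(n/2+1). With n=14, r=4: V = 16777216·π^7/315 ≈ 1.60864e+08.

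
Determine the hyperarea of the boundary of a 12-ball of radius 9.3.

The surface area of an n-ball is 2π^(n/2) r^(n-1) / Γ(n/2). For n=12, r=9.3: 7.21208e+11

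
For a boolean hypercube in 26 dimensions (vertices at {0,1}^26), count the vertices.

Number of vertices = 2^26 = 67108864.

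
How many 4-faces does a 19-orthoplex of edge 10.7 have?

Number of 4-faces = 2^(4+1) · C(19,4+1) = 32 · 11628 = 372096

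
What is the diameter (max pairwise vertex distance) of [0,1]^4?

||(1,1,...,1)|| = √(4)·1 = 2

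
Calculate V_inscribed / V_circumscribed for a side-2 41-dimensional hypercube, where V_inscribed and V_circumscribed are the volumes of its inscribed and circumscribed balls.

Volume scales as r^n, and r_in/r_out = 1/√41, giving (1/√41)^41 ≈ 8.66824e-34.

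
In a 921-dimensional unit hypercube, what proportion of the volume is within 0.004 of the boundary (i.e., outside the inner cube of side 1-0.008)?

Shell fraction = 1 - (1-0.008)^921 ≈ 0.999387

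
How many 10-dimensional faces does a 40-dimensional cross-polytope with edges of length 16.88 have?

f_10(40-orthoplex) = 2^11 · (40 choose 11) = 4734569349120.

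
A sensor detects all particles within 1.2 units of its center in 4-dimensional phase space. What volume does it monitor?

V_4(1.2) = π^(4/2) · (1.2)^4 / Γ(4/2 + 1) ≈ 10.2328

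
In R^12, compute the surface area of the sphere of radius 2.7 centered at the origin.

The surface area of an n-ball is 2π^(n/2) r^(n-1) / Γ(n/2). For n=12, r=2.7: 890737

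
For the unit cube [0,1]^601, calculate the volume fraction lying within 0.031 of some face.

The inner cube has side 1-2·0.031 = 0.938 and volume (0.938)^601 ≈ 1.967e-17, so the shell holds 1 - 1.967e-17 of the volume.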